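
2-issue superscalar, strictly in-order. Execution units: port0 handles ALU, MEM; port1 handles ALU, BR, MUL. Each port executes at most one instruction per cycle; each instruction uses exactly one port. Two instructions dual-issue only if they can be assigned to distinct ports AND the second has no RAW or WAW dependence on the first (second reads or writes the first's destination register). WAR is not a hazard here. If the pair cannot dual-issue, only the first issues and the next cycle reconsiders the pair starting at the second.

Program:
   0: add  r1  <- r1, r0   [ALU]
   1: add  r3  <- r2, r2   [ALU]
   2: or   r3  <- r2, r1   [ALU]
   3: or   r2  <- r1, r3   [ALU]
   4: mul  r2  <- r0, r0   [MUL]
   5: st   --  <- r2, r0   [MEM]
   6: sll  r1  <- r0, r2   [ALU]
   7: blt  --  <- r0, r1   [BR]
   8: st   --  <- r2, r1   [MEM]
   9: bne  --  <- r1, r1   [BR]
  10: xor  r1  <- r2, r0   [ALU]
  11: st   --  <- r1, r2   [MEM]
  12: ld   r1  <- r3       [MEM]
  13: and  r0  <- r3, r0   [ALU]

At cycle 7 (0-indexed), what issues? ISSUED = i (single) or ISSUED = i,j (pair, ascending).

ISSUED = 11

0. add.ALU;add.ALU @i0,i1  | 2-wide
1. or.ALU @i2  | RAW r3
2. or.ALU @i3  | WAW r2
3. mul.MUL @i4  | RAW r2
4. st.MEM;sll.ALU @i5,i6  | 2-wide
5. blt.BR;st.MEM @i7,i8  | 2-wide
6. bne.BR;xor.ALU @i9,i10  | 2-wide
7. st.MEM @i11  | no-port MEM/MEM
8. ld.MEM;and.ALU @i12,i13  | 2-wide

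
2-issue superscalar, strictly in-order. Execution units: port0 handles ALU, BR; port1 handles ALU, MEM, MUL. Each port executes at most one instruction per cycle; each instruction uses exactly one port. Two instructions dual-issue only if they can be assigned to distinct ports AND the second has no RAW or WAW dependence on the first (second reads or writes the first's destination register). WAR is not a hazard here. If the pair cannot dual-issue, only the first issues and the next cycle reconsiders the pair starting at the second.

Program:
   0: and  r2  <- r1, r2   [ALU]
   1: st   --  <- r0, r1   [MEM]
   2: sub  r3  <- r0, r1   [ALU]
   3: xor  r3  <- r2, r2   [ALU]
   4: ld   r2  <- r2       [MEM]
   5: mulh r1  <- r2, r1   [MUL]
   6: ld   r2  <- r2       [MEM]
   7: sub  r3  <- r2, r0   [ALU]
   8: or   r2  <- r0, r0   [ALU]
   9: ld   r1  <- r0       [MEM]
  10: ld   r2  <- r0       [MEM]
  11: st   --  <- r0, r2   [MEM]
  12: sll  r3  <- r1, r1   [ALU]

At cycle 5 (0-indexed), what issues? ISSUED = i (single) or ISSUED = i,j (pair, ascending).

ISSUED = 7,8

[0] i0&i1  and;st  -- 2-wide
[1] i2  sub  -- WAW r3
[2] i3&i4  xor;ld  -- 2-wide
[3] i5  mulh  -- no-port MUL/MEM
[4] i6  ld  -- RAW r2
[5] i7&i8  sub;or  -- 2-wide
[6] i9  ld  -- no-port MEM/MEM
[7] i10  ld  -- no-port MEM/MEM
[8] i11&i12  st;sll  -- 2-wide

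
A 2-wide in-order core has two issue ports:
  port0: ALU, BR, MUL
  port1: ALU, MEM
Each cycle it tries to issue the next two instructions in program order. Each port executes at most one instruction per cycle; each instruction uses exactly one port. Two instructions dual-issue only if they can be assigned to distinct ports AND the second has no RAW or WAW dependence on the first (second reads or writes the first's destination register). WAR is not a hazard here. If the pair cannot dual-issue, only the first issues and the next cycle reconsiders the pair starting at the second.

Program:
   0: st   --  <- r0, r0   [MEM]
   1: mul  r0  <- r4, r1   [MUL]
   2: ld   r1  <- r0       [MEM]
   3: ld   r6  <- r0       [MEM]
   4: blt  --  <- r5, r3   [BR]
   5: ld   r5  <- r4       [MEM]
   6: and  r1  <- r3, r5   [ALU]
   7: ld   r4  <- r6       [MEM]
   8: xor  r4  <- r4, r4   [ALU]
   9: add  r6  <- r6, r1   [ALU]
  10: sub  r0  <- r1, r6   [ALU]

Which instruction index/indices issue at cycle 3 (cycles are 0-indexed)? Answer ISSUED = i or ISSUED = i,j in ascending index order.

ISSUED = 5

0. st/mul @i0/i1  | pair
1. ld @i2  | no-port MEM/MEM
2. ld/blt @i3/i4  | pair
3. ld @i5  | RAW r5
4. and/ld @i6/i7  | pair
5. xor/add @i8/i9  | pair
6. sub @i10  | tail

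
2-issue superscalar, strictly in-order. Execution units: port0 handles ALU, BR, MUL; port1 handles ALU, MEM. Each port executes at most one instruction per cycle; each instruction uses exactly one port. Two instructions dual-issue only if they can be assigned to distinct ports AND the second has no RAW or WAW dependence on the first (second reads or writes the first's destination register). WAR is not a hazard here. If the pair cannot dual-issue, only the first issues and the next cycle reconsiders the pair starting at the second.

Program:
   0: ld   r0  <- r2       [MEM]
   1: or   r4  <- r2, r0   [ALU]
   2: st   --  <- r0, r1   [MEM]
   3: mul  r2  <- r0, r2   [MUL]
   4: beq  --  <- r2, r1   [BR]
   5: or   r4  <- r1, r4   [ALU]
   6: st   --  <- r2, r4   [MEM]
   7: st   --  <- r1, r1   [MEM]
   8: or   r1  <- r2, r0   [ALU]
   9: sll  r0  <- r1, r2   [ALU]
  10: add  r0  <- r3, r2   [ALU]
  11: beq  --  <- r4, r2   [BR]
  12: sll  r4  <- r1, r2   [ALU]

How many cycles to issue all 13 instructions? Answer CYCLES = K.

CYCLES = 9

  cy0 -> i0 (ld.MEM) RAW r0
  cy1 -> i1/i2 (or.ALU/st.MEM) dual
  cy2 -> i3 (mul.MUL) no-port MUL/BR
  cy3 -> i4/i5 (beq.BR/or.ALU) dual
  cy4 -> i6 (st.MEM) no-port MEM/MEM
  cy5 -> i7/i8 (st.MEM/or.ALU) dual
  cy6 -> i9 (sll.ALU) WAW r0
  cy7 -> i10/i11 (add.ALU/beq.BR) dual
  cy8 -> i12 (sll.ALU) tail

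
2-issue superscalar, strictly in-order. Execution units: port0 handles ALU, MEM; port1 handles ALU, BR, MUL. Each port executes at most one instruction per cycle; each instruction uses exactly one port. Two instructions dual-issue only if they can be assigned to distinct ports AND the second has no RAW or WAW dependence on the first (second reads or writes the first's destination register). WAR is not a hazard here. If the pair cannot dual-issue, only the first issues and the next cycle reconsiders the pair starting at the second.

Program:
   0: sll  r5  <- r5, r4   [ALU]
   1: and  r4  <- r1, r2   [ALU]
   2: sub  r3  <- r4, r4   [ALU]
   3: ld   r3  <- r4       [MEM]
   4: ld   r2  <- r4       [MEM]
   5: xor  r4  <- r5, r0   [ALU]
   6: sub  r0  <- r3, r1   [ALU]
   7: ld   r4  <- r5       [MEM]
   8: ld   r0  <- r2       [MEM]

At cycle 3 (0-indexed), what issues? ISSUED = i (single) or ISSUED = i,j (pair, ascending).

0. sll/and @i0+i1  | pair
1. sub @i2  | WAW r3
2. ld @i3  | no-port MEM/MEM
3. ld/xor @i4+i5  | pair
4. sub/ld @i6+i7  | pair
5. ld @i8  | tail

ISSUED = 4,5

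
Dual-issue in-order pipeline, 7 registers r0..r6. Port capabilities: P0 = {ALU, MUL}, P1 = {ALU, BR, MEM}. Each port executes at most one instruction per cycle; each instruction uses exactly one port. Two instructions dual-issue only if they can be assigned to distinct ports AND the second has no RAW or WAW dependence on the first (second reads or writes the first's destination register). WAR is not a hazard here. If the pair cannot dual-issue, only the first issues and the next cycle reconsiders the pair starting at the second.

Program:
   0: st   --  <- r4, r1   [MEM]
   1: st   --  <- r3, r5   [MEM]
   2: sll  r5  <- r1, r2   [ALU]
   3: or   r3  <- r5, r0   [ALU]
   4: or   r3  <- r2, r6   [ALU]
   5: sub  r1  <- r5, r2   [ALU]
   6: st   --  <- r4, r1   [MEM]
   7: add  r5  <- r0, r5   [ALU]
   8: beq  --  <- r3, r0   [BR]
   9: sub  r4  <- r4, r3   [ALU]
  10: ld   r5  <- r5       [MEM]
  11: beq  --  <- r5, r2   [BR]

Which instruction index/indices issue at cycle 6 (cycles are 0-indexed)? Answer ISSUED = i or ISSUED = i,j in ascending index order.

ISSUED = 10

t=0 i0:st ; no-port MEM/MEM
t=1 i1+i2:st/sll ; 2-wide
t=2 i3:or ; WAW r3
t=3 i4+i5:or/sub ; 2-wide
t=4 i6+i7:st/add ; 2-wide
t=5 i8+i9:beq/sub ; 2-wide
t=6 i10:ld ; no-port MEM/BR
t=7 i11:beq ; tail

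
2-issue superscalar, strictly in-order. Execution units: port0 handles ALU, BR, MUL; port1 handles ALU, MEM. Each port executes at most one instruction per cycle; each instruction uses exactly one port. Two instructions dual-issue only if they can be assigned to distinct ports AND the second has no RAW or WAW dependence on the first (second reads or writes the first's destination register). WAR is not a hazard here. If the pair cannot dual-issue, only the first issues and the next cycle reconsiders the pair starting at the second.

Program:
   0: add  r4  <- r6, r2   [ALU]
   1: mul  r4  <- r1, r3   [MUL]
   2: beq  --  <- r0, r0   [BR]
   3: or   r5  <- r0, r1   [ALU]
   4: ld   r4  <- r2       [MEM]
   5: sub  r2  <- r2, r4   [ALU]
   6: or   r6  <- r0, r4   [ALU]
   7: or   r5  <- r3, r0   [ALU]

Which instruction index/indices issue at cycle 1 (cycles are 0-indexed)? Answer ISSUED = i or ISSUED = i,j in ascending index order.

0. add @i0  | WAW r4
1. mul @i1  | no-port MUL/BR
2. beq or @i2&i3  | 2-wide
3. ld @i4  | RAW r4
4. sub or @i5&i6  | 2-wide
5. or @i7  | tail

ISSUED = 1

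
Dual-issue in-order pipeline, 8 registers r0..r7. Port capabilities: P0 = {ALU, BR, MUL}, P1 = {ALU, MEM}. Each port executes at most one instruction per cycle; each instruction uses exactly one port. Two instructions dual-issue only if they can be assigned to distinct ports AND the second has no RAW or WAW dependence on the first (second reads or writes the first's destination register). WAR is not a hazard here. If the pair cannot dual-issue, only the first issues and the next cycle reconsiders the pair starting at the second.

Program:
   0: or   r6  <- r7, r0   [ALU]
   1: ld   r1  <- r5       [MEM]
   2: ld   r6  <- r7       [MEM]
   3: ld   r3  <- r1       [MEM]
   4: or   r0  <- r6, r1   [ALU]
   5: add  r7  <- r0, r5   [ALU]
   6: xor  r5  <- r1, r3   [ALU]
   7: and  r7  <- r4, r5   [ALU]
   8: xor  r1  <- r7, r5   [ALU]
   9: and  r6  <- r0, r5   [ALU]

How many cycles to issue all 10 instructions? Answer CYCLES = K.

CYCLES = 6

[0] i0+i1  or.ALU ld.MEM  -- dual
[1] i2  ld.MEM  -- no-port MEM/MEM
[2] i3+i4  ld.MEM or.ALU  -- dual
[3] i5+i6  add.ALU xor.ALU  -- dual
[4] i7  and.ALU  -- RAW r7
[5] i8+i9  xor.ALU and.ALU  -- dual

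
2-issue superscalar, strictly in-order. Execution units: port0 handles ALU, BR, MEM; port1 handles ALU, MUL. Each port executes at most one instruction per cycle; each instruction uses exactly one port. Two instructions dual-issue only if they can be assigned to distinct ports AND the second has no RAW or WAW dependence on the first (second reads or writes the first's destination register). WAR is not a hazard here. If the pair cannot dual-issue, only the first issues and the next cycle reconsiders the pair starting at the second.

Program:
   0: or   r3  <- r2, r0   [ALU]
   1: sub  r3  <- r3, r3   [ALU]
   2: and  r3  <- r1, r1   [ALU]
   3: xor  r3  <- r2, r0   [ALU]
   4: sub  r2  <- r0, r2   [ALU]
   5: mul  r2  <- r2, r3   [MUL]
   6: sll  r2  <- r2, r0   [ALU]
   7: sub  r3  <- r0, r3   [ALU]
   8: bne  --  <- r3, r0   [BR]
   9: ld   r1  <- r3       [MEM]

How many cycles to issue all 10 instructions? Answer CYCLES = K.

  cy0 -> i0 (or.ALU) RAW+WAW r3
  cy1 -> i1 (sub.ALU) WAW r3
  cy2 -> i2 (and.ALU) WAW r3
  cy3 -> i3/i4 (xor.ALU/sub.ALU) pair
  cy4 -> i5 (mul.MUL) RAW+WAW r2
  cy5 -> i6/i7 (sll.ALU/sub.ALU) pair
  cy6 -> i8 (bne.BR) no-port BR/MEM
  cy7 -> i9 (ld.MEM) tail

CYCLES = 8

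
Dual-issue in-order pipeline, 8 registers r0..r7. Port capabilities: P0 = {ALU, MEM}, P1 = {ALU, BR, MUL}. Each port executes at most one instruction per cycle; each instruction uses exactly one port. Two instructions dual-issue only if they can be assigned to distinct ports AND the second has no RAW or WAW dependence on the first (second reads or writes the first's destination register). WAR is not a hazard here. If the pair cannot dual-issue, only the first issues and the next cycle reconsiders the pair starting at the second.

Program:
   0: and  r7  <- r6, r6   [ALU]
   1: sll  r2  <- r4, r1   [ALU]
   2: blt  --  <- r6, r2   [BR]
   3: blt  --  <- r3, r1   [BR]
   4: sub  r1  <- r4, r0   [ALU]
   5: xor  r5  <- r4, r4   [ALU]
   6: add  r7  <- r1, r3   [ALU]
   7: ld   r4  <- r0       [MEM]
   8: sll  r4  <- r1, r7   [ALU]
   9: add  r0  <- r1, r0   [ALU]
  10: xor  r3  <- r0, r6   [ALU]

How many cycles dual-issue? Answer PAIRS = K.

PAIRS = 4

[0] i0+i1  and;sll  -- 2-wide
[1] i2  blt  -- no-port BR/BR
[2] i3+i4  blt;sub  -- 2-wide
[3] i5+i6  xor;add  -- 2-wide
[4] i7  ld  -- WAW r4
[5] i8+i9  sll;add  -- 2-wide
[6] i10  xor  -- tail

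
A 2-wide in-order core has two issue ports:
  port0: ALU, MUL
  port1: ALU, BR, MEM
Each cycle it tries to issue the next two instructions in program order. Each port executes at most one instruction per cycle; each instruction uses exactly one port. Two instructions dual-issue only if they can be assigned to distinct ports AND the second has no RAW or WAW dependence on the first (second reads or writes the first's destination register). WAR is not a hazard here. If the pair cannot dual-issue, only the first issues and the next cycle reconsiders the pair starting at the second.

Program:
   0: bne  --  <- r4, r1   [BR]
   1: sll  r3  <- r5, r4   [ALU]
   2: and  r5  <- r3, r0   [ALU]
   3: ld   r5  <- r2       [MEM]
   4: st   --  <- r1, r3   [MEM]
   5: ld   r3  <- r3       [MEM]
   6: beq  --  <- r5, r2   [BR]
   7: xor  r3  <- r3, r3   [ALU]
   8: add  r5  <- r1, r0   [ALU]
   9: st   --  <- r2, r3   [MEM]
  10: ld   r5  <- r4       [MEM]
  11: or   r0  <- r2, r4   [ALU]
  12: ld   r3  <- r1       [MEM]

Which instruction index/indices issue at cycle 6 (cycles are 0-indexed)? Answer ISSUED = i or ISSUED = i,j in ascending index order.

ISSUED = 8,9

t=0 i0&i1:bne sll ; pair
t=1 i2:and ; WAW r5
t=2 i3:ld ; no-port MEM/MEM
t=3 i4:st ; no-port MEM/MEM
t=4 i5:ld ; no-port MEM/BR
t=5 i6&i7:beq xor ; pair
t=6 i8&i9:add st ; pair
t=7 i10&i11:ld or ; pair
t=8 i12:ld ; tail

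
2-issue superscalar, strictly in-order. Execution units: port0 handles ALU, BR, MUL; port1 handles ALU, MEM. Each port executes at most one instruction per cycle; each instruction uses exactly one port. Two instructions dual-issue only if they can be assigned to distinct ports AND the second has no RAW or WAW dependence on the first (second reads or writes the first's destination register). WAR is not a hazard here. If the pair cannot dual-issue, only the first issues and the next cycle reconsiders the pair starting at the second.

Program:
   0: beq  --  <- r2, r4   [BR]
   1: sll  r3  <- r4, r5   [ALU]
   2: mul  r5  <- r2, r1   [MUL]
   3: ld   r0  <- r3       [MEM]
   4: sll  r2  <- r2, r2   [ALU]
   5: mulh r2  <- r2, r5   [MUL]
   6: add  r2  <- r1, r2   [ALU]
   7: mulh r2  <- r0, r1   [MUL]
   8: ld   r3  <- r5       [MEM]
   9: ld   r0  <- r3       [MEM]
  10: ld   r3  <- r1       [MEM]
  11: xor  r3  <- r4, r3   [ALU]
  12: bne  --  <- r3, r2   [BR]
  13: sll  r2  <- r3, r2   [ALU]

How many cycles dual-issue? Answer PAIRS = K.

PAIRS = 4

  cy0 -> i0/i1 (beq+sll) dual
  cy1 -> i2/i3 (mul+ld) dual
  cy2 -> i4 (sll) RAW+WAW r2
  cy3 -> i5 (mulh) RAW+WAW r2
  cy4 -> i6 (add) WAW r2
  cy5 -> i7/i8 (mulh+ld) dual
  cy6 -> i9 (ld) no-port MEM/MEM
  cy7 -> i10 (ld) RAW+WAW r3
  cy8 -> i11 (xor) RAW r3
  cy9 -> i12/i13 (bne+sll) dual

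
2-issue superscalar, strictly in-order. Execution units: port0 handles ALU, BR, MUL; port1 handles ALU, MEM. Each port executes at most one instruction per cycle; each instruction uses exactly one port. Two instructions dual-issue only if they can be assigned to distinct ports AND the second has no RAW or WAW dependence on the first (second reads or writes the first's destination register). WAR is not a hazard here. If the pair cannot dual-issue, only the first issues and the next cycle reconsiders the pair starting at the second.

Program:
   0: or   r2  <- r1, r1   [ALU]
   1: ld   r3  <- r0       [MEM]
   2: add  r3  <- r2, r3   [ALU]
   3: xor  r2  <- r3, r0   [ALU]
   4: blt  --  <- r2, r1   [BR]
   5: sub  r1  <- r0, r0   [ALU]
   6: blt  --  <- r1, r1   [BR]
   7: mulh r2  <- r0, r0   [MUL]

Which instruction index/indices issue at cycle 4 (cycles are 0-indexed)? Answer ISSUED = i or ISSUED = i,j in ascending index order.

ISSUED = 6

  cy0 -> i0+i1 (or.ALU/ld.MEM) 2-wide
  cy1 -> i2 (add.ALU) RAW r3
  cy2 -> i3 (xor.ALU) RAW r2
  cy3 -> i4+i5 (blt.BR/sub.ALU) 2-wide
  cy4 -> i6 (blt.BR) no-port BR/MUL
  cy5 -> i7 (mulh.MUL) tail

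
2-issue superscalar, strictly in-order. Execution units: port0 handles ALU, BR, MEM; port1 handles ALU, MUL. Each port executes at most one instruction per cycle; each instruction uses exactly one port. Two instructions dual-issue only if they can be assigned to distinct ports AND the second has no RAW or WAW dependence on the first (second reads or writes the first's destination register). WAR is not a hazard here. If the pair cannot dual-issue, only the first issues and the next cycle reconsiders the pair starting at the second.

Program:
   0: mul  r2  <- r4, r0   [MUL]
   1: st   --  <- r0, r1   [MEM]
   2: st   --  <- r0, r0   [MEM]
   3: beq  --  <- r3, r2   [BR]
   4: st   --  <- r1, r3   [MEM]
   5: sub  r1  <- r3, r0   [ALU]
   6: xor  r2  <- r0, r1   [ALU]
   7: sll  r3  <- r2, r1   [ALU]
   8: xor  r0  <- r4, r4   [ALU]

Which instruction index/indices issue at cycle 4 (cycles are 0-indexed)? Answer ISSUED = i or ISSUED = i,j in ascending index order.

#0 head=0: mul.MUL;st.MEM i0&i1 dual
#1 head=2: st.MEM i2 no-port MEM/BR
#2 head=3: beq.BR i3 no-port BR/MEM
#3 head=4: st.MEM;sub.ALU i4&i5 dual
#4 head=6: xor.ALU i6 RAW r2
#5 head=7: sll.ALU;xor.ALU i7&i8 dual

ISSUED = 6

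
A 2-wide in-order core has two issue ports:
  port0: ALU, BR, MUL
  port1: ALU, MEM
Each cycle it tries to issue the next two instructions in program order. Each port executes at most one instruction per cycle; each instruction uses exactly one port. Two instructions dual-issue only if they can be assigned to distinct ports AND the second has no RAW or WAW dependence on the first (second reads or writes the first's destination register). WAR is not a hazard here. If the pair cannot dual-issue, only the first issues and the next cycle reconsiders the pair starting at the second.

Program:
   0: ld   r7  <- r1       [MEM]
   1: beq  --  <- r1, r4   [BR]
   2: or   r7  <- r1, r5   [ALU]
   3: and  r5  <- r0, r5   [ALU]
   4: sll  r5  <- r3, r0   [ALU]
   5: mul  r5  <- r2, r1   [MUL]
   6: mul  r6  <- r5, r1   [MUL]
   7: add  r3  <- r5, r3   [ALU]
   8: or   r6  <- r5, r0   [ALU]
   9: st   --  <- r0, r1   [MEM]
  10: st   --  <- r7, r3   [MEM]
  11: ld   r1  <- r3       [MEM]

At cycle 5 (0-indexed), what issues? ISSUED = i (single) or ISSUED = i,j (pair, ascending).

ISSUED = 8,9

[0] i0,i1  ld/beq  -- 2-wide
[1] i2,i3  or/and  -- 2-wide
[2] i4  sll  -- WAW r5
[3] i5  mul  -- no-port MUL/MUL
[4] i6,i7  mul/add  -- 2-wide
[5] i8,i9  or/st  -- 2-wide
[6] i10  st  -- no-port MEM/MEM
[7] i11  ld  -- tail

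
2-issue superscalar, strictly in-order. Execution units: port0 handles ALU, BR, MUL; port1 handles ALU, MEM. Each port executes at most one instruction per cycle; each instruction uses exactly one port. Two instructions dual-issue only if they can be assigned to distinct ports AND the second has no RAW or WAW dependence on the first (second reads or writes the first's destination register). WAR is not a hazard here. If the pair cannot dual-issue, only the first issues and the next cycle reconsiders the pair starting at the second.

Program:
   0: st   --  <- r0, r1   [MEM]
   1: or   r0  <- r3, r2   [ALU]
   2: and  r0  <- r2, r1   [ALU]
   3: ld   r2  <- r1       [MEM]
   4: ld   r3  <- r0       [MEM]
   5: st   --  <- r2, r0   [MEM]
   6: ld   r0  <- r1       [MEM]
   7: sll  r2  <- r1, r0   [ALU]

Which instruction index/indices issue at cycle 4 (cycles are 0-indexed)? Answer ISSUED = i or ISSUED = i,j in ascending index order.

0. st+or @i0/i1  | pair
1. and+ld @i2/i3  | pair
2. ld @i4  | no-port MEM/MEM
3. st @i5  | no-port MEM/MEM
4. ld @i6  | RAW r0
5. sll @i7  | tail

ISSUED = 6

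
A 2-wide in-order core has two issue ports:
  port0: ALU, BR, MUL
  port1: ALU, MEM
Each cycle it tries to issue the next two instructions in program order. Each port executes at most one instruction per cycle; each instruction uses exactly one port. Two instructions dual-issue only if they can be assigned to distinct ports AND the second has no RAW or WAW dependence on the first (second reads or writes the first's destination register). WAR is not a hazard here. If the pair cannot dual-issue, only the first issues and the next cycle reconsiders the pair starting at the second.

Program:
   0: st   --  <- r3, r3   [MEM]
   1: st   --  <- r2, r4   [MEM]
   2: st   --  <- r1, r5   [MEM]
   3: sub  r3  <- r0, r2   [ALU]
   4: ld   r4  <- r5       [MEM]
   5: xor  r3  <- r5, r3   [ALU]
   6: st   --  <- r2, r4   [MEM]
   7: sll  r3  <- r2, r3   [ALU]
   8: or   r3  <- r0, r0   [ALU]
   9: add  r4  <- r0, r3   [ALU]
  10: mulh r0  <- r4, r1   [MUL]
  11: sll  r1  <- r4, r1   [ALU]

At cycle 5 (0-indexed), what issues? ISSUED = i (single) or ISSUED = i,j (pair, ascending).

ISSUED = 8

t=0 i0:st ; no-port MEM/MEM
t=1 i1:st ; no-port MEM/MEM
t=2 i2&i3:st;sub ; 2-wide
t=3 i4&i5:ld;xor ; 2-wide
t=4 i6&i7:st;sll ; 2-wide
t=5 i8:or ; RAW r3
t=6 i9:add ; RAW r4
t=7 i10&i11:mulh;sll ; 2-wide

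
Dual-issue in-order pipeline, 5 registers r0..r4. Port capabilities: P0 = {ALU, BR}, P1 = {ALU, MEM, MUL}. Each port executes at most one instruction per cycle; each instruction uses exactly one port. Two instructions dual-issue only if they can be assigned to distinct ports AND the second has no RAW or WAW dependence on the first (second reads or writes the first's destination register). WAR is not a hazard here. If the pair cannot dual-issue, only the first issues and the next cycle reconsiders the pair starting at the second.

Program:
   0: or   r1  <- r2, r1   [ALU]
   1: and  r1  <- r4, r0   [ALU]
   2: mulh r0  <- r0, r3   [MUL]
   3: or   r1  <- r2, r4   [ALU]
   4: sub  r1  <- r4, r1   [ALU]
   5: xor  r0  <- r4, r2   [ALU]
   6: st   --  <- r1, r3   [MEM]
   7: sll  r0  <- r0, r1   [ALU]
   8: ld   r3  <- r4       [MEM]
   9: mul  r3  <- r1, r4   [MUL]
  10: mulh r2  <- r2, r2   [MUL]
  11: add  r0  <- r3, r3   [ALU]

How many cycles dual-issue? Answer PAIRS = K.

PAIRS = 4

  cy0 -> i0 (or.ALU) WAW r1
  cy1 -> i1&i2 (and.ALU+mulh.MUL) 2-wide
  cy2 -> i3 (or.ALU) RAW+WAW r1
  cy3 -> i4&i5 (sub.ALU+xor.ALU) 2-wide
  cy4 -> i6&i7 (st.MEM+sll.ALU) 2-wide
  cy5 -> i8 (ld.MEM) no-port MEM/MUL
  cy6 -> i9 (mul.MUL) no-port MUL/MUL
  cy7 -> i10&i11 (mulh.MUL+add.ALU) 2-wide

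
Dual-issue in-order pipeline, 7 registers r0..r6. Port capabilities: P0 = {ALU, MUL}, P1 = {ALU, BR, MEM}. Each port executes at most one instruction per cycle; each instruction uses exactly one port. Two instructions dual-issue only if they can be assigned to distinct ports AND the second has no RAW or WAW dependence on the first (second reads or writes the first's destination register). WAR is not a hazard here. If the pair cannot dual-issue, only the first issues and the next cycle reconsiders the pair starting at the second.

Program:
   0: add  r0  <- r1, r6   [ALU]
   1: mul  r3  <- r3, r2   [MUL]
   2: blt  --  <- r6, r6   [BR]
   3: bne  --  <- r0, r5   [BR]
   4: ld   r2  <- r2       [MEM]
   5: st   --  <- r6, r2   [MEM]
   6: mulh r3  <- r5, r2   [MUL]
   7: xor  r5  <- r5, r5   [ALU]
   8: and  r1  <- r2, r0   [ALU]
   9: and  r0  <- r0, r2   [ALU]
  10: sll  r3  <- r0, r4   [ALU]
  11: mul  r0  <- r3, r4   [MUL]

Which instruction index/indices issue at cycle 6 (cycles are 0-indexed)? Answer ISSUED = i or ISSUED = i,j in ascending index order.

ISSUED = 9

t=0 i0+i1:add/mul ; pair
t=1 i2:blt ; no-port BR/BR
t=2 i3:bne ; no-port BR/MEM
t=3 i4:ld ; no-port MEM/MEM
t=4 i5+i6:st/mulh ; pair
t=5 i7+i8:xor/and ; pair
t=6 i9:and ; RAW r0
t=7 i10:sll ; RAW r3
t=8 i11:mul ; tail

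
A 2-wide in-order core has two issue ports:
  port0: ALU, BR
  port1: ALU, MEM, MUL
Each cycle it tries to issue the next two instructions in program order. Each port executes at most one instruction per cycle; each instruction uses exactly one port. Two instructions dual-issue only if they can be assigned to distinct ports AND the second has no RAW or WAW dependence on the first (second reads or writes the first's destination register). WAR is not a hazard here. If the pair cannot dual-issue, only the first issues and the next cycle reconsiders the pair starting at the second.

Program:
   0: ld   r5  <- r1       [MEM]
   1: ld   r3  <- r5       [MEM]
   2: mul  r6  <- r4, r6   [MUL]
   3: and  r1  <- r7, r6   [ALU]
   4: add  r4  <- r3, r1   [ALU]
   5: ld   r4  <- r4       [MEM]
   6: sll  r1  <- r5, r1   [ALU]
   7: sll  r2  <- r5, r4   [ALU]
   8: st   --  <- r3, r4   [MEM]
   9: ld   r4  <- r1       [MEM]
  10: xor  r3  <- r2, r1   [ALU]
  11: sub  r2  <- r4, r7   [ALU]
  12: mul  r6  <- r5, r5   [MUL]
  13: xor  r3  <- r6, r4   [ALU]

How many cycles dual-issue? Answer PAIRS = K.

PAIRS = 4

c0: i0 ld.MEM  no-port MEM/MEM
c1: i1 ld.MEM  no-port MEM/MUL
c2: i2 mul.MUL  RAW r6
c3: i3 and.ALU  RAW r1
c4: i4 add.ALU  RAW+WAW r4
c5: i5&i6 ld.MEM sll.ALU  pair
c6: i7&i8 sll.ALU st.MEM  pair
c7: i9&i10 ld.MEM xor.ALU  pair
c8: i11&i12 sub.ALU mul.MUL  pair
c9: i13 xor.ALU  tail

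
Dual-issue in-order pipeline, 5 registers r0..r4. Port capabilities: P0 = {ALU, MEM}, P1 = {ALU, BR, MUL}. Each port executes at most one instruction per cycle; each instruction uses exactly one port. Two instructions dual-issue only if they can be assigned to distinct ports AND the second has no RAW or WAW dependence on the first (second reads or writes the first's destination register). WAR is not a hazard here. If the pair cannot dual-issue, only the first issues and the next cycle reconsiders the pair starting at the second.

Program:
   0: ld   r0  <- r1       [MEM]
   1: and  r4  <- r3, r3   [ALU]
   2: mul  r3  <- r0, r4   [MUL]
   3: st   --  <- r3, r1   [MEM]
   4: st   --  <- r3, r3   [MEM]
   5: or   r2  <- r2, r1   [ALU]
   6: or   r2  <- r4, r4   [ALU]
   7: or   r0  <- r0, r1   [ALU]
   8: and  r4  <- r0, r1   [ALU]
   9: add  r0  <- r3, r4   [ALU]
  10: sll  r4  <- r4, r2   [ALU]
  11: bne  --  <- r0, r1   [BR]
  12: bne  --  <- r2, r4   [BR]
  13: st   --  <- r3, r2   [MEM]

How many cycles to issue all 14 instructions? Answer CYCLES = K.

[0] i0+i1  ld+and  -- pair
[1] i2  mul  -- RAW r3
[2] i3  st  -- no-port MEM/MEM
[3] i4+i5  st+or  -- pair
[4] i6+i7  or+or  -- pair
[5] i8  and  -- RAW r4
[6] i9+i10  add+sll  -- pair
[7] i11  bne  -- no-port BR/BR
[8] i12+i13  bne+st  -- pair

CYCLES = 9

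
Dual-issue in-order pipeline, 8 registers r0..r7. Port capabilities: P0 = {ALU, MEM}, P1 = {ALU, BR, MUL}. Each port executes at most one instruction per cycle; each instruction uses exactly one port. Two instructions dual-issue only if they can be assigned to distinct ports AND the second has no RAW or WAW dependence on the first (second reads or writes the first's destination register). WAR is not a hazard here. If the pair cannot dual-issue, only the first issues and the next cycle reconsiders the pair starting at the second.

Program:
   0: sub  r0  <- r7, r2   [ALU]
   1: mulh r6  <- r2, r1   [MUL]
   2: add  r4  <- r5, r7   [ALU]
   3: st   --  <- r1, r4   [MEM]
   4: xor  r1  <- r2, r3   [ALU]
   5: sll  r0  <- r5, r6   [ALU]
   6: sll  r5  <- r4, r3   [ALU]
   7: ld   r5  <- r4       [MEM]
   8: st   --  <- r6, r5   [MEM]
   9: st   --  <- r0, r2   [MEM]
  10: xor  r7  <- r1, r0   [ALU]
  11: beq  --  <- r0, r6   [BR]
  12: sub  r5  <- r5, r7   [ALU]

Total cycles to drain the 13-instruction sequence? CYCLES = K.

  cy0 -> i0,i1 (sub.ALU mulh.MUL) 2-wide
  cy1 -> i2 (add.ALU) RAW r4
  cy2 -> i3,i4 (st.MEM xor.ALU) 2-wide
  cy3 -> i5,i6 (sll.ALU sll.ALU) 2-wide
  cy4 -> i7 (ld.MEM) no-port MEM/MEM
  cy5 -> i8 (st.MEM) no-port MEM/MEM
  cy6 -> i9,i10 (st.MEM xor.ALU) 2-wide
  cy7 -> i11,i12 (beq.BR sub.ALU) 2-wide

CYCLES = 8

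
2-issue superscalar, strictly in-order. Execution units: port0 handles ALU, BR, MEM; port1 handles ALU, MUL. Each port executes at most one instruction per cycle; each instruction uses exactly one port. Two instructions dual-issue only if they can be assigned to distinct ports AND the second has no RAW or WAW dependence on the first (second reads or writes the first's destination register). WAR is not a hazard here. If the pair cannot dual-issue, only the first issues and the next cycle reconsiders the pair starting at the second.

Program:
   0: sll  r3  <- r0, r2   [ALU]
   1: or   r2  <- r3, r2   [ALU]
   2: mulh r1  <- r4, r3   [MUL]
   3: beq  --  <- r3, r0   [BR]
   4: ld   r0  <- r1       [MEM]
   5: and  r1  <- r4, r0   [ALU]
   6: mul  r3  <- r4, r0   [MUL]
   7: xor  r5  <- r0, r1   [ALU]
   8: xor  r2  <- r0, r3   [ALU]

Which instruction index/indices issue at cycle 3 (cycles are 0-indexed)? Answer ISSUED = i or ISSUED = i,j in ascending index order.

[0] i0  sll  -- RAW r3
[1] i1,i2  or mulh  -- dual
[2] i3  beq  -- no-port BR/MEM
[3] i4  ld  -- RAW r0
[4] i5,i6  and mul  -- dual
[5] i7,i8  xor xor  -- dual

ISSUED = 4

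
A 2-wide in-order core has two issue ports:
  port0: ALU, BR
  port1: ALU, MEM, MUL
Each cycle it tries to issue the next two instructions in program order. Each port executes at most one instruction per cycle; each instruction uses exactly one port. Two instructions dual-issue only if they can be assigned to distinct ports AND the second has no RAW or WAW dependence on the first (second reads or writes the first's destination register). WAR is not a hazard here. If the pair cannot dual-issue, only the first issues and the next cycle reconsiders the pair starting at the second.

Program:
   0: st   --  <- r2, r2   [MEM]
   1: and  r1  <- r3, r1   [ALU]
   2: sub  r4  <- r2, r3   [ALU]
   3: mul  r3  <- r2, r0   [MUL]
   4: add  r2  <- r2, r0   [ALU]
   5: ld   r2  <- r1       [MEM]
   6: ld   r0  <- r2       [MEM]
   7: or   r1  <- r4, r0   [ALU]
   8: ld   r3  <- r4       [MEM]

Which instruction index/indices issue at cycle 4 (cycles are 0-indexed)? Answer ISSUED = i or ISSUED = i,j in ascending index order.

ISSUED = 6

  cy0 -> i0/i1 (st/and) pair
  cy1 -> i2/i3 (sub/mul) pair
  cy2 -> i4 (add) WAW r2
  cy3 -> i5 (ld) no-port MEM/MEM
  cy4 -> i6 (ld) RAW r0
  cy5 -> i7/i8 (or/ld) pair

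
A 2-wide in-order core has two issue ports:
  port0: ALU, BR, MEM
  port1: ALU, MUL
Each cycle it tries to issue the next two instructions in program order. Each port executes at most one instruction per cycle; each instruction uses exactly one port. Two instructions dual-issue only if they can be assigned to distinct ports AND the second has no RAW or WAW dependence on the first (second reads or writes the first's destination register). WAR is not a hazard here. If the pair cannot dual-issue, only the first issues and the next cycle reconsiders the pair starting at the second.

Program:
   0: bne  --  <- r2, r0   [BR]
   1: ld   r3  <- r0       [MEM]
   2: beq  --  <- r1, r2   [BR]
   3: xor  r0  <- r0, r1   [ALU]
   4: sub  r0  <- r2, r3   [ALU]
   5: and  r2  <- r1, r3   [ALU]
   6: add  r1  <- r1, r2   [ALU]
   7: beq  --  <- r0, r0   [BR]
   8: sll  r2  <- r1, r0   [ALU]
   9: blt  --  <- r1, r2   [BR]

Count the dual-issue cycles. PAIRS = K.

PAIRS = 3

c0: i0 bne  no-port BR/MEM
c1: i1 ld  no-port MEM/BR
c2: i2+i3 beq;xor  dual
c3: i4+i5 sub;and  dual
c4: i6+i7 add;beq  dual
c5: i8 sll  RAW r2
c6: i9 blt  tail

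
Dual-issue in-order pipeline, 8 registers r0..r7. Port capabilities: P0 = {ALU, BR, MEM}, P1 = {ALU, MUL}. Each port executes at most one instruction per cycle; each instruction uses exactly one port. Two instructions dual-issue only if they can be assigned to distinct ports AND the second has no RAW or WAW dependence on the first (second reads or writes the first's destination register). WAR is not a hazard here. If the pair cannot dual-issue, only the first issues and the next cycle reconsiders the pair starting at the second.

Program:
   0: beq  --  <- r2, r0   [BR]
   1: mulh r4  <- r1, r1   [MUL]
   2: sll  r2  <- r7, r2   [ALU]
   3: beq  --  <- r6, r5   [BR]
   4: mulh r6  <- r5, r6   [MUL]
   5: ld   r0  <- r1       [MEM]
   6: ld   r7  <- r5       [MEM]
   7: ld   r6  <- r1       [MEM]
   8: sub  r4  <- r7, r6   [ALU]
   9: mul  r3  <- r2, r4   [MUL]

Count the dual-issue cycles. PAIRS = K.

0. beq.BR;mulh.MUL @i0/i1  | pair
1. sll.ALU;beq.BR @i2/i3  | pair
2. mulh.MUL;ld.MEM @i4/i5  | pair
3. ld.MEM @i6  | no-port MEM/MEM
4. ld.MEM @i7  | RAW r6
5. sub.ALU @i8  | RAW r4
6. mul.MUL @i9  | tail

PAIRS = 3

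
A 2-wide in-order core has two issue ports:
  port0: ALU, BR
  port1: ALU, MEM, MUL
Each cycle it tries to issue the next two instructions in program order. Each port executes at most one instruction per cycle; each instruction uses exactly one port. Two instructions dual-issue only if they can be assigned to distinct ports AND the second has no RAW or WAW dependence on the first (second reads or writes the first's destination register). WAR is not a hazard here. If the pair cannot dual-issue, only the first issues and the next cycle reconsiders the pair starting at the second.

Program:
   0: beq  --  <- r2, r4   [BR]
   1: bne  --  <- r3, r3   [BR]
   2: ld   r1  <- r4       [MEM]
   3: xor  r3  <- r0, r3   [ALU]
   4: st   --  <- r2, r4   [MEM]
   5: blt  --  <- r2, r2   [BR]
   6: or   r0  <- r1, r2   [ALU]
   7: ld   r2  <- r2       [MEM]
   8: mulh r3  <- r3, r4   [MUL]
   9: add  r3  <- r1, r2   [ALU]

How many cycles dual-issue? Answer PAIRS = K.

0. beq.BR @i0  | no-port BR/BR
1. bne.BR ld.MEM @i1&i2  | pair
2. xor.ALU st.MEM @i3&i4  | pair
3. blt.BR or.ALU @i5&i6  | pair
4. ld.MEM @i7  | no-port MEM/MUL
5. mulh.MUL @i8  | WAW r3
6. add.ALU @i9  | tail

PAIRS = 3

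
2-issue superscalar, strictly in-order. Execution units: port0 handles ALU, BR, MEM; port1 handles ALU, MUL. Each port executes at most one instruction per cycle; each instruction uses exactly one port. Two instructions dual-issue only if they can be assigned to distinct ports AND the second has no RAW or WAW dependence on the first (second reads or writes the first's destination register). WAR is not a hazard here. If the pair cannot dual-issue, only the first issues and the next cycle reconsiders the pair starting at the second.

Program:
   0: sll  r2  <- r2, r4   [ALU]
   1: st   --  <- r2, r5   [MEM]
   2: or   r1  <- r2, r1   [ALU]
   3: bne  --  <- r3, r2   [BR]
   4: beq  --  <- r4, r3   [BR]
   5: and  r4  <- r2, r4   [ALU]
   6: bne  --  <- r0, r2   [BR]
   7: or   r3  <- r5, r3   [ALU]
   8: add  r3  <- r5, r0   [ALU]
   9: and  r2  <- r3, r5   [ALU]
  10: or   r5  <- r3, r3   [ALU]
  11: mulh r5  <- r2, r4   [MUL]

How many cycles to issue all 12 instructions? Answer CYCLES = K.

c0: i0 sll.ALU  RAW r2
c1: i1+i2 st.MEM;or.ALU  2-wide
c2: i3 bne.BR  no-port BR/BR
c3: i4+i5 beq.BR;and.ALU  2-wide
c4: i6+i7 bne.BR;or.ALU  2-wide
c5: i8 add.ALU  RAW r3
c6: i9+i10 and.ALU;or.ALU  2-wide
c7: i11 mulh.MUL  tail

CYCLES = 8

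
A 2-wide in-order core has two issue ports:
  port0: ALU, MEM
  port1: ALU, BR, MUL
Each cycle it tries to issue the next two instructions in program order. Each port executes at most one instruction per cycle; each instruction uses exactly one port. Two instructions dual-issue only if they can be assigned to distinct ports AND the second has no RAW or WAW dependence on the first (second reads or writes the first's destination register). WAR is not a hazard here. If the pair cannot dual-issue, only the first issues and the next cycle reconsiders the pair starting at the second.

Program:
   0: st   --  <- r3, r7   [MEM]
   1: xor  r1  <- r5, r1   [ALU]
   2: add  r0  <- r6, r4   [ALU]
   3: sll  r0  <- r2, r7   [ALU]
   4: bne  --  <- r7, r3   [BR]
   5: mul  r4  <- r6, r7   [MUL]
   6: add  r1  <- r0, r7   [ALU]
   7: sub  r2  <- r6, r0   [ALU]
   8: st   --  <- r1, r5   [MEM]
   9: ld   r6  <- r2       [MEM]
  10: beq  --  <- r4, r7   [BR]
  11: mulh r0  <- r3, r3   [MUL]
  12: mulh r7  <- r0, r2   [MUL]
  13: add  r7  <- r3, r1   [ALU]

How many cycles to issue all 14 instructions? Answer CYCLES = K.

CYCLES = 9

0. st.MEM xor.ALU @i0,i1  | pair
1. add.ALU @i2  | WAW r0
2. sll.ALU bne.BR @i3,i4  | pair
3. mul.MUL add.ALU @i5,i6  | pair
4. sub.ALU st.MEM @i7,i8  | pair
5. ld.MEM beq.BR @i9,i10  | pair
6. mulh.MUL @i11  | no-port MUL/MUL
7. mulh.MUL @i12  | WAW r7
8. add.ALU @i13  | tail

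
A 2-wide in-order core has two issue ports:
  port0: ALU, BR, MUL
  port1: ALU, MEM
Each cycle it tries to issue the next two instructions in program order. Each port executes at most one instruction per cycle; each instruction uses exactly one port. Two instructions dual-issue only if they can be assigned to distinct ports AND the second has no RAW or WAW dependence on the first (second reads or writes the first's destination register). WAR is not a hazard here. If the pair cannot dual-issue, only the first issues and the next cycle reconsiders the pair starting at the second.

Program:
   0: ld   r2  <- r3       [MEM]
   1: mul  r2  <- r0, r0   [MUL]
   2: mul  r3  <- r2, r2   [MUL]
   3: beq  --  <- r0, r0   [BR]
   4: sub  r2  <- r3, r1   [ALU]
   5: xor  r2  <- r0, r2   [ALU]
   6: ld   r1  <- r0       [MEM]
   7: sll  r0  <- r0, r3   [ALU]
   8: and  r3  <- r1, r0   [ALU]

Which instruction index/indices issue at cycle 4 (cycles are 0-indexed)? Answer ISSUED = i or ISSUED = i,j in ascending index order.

  cy0 -> i0 (ld) WAW r2
  cy1 -> i1 (mul) no-port MUL/MUL
  cy2 -> i2 (mul) no-port MUL/BR
  cy3 -> i3&i4 (beq sub) dual
  cy4 -> i5&i6 (xor ld) dual
  cy5 -> i7 (sll) RAW r0
  cy6 -> i8 (and) tail

ISSUED = 5,6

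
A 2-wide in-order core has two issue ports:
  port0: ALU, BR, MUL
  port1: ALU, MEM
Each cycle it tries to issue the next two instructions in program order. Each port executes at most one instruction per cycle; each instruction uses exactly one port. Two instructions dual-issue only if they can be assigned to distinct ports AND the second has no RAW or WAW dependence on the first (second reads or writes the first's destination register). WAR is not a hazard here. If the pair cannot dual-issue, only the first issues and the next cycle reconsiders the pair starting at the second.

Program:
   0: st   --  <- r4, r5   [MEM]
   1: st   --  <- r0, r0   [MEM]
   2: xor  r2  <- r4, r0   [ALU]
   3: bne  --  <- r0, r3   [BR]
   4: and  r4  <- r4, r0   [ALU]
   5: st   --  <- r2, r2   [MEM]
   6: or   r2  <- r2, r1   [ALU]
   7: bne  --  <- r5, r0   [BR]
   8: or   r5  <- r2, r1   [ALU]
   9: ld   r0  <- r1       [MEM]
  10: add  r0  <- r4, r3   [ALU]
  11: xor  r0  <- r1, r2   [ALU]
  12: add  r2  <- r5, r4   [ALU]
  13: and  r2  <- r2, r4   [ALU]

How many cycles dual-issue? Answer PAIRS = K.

PAIRS = 5

[0] i0  st.MEM  -- no-port MEM/MEM
[1] i1&i2  st.MEM xor.ALU  -- dual
[2] i3&i4  bne.BR and.ALU  -- dual
[3] i5&i6  st.MEM or.ALU  -- dual
[4] i7&i8  bne.BR or.ALU  -- dual
[5] i9  ld.MEM  -- WAW r0
[6] i10  add.ALU  -- WAW r0
[7] i11&i12  xor.ALU add.ALU  -- dual
[8] i13  and.ALU  -- tail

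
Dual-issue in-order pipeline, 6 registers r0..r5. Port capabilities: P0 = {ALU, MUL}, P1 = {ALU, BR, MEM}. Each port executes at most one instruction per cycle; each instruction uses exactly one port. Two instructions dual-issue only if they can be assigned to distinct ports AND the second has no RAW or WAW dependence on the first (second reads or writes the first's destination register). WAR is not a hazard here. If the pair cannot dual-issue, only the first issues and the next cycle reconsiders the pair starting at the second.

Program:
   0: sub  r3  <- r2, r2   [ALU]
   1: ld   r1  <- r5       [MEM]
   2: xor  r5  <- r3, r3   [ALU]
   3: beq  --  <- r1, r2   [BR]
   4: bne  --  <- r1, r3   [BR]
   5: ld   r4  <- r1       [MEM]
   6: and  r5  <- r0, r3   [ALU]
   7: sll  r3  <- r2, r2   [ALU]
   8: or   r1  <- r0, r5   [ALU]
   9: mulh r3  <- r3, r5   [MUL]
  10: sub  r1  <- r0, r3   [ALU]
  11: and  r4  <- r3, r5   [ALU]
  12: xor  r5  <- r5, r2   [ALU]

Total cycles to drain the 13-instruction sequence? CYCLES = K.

CYCLES = 8

  cy0 -> i0/i1 (sub/ld) 2-wide
  cy1 -> i2/i3 (xor/beq) 2-wide
  cy2 -> i4 (bne) no-port BR/MEM
  cy3 -> i5/i6 (ld/and) 2-wide
  cy4 -> i7/i8 (sll/or) 2-wide
  cy5 -> i9 (mulh) RAW r3
  cy6 -> i10/i11 (sub/and) 2-wide
  cy7 -> i12 (xor) tail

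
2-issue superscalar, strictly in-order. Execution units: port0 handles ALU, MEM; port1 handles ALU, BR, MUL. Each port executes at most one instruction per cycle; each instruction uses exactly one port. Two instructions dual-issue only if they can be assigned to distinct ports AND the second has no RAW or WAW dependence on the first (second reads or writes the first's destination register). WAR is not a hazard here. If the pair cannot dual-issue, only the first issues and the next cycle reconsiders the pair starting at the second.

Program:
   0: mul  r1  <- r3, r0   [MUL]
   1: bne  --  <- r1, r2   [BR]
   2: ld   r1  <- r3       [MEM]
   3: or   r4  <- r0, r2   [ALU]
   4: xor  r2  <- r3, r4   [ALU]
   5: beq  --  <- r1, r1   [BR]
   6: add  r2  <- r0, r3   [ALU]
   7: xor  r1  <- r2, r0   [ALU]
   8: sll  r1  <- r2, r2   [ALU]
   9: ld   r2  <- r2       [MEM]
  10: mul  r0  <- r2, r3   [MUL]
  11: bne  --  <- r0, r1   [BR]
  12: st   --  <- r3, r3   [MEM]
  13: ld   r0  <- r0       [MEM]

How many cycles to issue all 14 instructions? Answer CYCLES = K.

0. mul.MUL @i0  | no-port MUL/BR
1. bne.BR/ld.MEM @i1/i2  | dual
2. or.ALU @i3  | RAW r4
3. xor.ALU/beq.BR @i4/i5  | dual
4. add.ALU @i6  | RAW r2
5. xor.ALU @i7  | WAW r1
6. sll.ALU/ld.MEM @i8/i9  | dual
7. mul.MUL @i10  | no-port MUL/BR
8. bne.BR/st.MEM @i11/i12  | dual
9. ld.MEM @i13  | tail

CYCLES = 10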